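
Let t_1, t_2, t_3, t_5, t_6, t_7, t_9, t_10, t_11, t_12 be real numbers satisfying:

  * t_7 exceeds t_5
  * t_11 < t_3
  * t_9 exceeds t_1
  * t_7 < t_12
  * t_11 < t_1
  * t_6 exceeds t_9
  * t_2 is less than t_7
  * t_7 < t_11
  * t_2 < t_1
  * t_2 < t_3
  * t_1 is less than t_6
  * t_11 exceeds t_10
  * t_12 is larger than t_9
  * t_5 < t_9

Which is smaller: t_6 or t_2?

Chaining the given relations: t_2 < t_7 < t_11 < t_1 < t_9 < t_6.
So t_2 < t_6; t_2 is the smaller of the two.

t_2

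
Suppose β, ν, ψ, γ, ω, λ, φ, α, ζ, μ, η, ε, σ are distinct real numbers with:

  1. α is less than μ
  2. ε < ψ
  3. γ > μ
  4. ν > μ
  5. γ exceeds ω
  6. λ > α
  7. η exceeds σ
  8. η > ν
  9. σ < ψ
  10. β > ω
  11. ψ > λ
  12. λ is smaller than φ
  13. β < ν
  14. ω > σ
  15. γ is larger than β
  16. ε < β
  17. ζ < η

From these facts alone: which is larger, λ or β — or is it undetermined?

undetermined

Following every chain through λ: above λ we get ψ, φ; below λ we get α.
β is not reached, and no chain runs the other way from β to λ.
So the given relations leave the order of λ and β undetermined.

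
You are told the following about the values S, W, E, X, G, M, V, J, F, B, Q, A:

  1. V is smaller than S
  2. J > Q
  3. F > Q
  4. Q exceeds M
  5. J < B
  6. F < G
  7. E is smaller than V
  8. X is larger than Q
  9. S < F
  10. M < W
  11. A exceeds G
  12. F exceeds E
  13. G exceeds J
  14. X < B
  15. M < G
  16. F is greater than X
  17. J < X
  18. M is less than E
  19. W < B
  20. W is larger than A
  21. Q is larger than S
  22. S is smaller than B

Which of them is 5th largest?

F

The consecutive relations fix a unique order: M < E < V < S < Q < J < X < F < G < A < W < B.
Counting 5 from the largest end gives F.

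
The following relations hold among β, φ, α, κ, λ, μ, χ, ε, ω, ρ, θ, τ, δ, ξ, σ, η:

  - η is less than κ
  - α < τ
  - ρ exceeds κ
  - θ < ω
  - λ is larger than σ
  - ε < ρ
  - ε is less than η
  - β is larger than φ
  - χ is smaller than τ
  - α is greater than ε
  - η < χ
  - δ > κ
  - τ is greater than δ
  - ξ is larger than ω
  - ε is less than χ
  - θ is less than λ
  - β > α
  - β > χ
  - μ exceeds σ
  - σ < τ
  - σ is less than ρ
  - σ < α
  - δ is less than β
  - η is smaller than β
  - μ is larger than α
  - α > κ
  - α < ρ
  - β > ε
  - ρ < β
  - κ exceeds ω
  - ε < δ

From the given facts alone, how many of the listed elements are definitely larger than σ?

Directly above σ: α, μ, τ, λ, ρ.
One step further: β (6 so far).
Nothing else is reachable above σ; 6 in all.

6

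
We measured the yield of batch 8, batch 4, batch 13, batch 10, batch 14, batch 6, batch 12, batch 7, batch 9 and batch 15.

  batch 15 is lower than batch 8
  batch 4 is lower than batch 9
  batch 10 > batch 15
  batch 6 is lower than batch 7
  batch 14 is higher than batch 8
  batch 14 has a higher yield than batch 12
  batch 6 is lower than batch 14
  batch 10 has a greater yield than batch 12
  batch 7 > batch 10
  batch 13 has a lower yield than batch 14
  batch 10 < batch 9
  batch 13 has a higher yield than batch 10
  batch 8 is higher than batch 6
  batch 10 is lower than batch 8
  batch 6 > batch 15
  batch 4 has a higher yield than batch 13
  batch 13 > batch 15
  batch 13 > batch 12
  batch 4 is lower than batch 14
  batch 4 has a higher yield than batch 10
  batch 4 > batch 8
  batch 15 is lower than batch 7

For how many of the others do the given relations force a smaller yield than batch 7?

The elements the relations force below batch 7 are batch 15, batch 12, batch 10, batch 6 — no chain reaches any other.
That is 4.

4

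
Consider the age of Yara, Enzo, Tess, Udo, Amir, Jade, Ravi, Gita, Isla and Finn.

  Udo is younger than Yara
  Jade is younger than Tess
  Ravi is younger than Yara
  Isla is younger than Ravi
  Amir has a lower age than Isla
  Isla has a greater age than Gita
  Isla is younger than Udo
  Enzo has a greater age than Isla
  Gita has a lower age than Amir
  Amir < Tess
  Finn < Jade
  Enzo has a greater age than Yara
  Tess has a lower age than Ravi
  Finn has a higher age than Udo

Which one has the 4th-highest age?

The consecutive relations fix a unique order: Gita < Amir < Isla < Udo < Finn < Jade < Tess < Ravi < Yara < Enzo.
The 4th largest is Tess.

Tess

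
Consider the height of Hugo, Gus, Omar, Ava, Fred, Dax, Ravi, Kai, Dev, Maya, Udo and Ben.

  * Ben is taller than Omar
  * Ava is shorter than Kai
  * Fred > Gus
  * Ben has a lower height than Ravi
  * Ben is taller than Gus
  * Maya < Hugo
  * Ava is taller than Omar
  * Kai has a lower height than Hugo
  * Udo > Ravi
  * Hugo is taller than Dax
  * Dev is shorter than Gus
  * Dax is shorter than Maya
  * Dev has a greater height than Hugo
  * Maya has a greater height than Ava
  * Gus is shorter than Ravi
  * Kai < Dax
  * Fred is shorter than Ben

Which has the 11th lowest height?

Piecing the relations together gives one ordering: Omar < Ava < Kai < Dax < Maya < Hugo < Dev < Gus < Fred < Ben < Ravi < Udo.
Counting 11 from the smallest end gives Ravi.

Ravi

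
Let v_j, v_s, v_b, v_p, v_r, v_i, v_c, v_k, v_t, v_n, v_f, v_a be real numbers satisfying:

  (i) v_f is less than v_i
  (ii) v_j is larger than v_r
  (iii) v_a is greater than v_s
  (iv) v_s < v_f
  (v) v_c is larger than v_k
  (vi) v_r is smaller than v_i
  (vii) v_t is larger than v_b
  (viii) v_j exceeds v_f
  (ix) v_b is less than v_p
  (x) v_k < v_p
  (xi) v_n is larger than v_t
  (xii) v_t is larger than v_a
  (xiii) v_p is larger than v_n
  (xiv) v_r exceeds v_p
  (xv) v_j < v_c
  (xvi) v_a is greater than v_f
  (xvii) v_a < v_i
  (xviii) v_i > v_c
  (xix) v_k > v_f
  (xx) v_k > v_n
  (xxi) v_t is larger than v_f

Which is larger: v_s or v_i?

v_i

v_s < v_f and v_f < v_a give v_s < v_a.
With v_a < v_t: v_s < v_f < v_a < v_t.
With v_t < v_n: v_s < v_f < v_a < v_t < v_n.
With v_n < v_k: v_s < v_f < v_a < v_t < v_n < v_k.
With v_k < v_p: v_s < v_f < v_a < v_t < v_n < v_k < v_p.
With v_p < v_r: v_s < v_f < v_a < v_t < v_n < v_k < v_p < v_r.
Then v_r < v_j extends the chain to v_j.
Then v_j < v_c extends the chain to v_c.
Then v_c < v_i extends the chain to v_i.
So v_s < v_i; v_i is the larger of the two.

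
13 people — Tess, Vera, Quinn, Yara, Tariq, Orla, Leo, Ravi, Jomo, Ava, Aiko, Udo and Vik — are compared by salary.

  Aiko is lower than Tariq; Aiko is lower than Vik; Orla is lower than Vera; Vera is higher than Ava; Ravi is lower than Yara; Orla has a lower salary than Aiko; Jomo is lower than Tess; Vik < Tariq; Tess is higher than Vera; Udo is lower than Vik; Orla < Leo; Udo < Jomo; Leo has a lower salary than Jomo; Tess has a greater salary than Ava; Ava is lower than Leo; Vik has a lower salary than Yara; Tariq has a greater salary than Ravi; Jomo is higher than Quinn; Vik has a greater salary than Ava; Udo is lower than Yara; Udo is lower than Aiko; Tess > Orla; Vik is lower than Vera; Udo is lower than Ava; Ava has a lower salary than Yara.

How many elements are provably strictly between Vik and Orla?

1

The relations place Orla below Vik. An element lies strictly between them when it is forced above Orla and also forced below Vik.
Above Orla: {Aiko, Leo, Yara, Jomo, Vera, Tess, Tariq}. Below Vik: {Udo, Aiko, Ava}.
Intersection: {Aiko} — 1.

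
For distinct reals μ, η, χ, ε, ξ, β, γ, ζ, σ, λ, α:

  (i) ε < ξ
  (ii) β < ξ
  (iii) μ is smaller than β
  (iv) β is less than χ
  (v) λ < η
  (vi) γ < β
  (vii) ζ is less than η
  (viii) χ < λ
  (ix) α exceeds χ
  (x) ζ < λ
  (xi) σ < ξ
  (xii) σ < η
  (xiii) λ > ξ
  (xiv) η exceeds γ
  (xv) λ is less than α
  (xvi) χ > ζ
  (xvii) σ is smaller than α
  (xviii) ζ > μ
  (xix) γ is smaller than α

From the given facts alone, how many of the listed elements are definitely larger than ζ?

4

From ζ the given relations immediately reach χ, λ, η.
From those, α — 4 in total.
Nothing else is reachable above ζ; 4 in all.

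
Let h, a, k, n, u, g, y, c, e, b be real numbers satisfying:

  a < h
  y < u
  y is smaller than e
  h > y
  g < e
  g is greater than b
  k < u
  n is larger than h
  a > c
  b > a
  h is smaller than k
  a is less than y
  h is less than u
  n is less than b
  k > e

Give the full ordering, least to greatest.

c < a < y < h < n < b < g < e < k < u

Nothing is placed below c, so it is least; from there c < a; a < y; y < h; h < n; n < b; b < g; g < e; e < k; k < u, each given directly.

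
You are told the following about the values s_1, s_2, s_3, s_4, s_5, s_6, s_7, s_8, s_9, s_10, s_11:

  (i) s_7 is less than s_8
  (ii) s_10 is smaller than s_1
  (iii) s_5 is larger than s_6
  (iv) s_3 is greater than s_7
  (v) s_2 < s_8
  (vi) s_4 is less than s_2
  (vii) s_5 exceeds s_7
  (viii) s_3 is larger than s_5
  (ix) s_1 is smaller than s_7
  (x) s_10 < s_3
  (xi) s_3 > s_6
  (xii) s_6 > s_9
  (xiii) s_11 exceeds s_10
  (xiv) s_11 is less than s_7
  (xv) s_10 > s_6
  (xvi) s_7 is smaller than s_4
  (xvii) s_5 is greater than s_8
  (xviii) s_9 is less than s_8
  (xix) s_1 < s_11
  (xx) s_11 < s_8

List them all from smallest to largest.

Each adjacent pair is fixed by a given relation: s_9 < s_6; s_6 < s_10; s_10 < s_1; s_1 < s_11; s_11 < s_7; s_7 < s_4; s_4 < s_2; s_2 < s_8; s_8 < s_5; s_5 < s_3. Chaining them end to end gives the full order.

s_9 < s_6 < s_10 < s_1 < s_11 < s_7 < s_4 < s_2 < s_8 < s_5 < s_3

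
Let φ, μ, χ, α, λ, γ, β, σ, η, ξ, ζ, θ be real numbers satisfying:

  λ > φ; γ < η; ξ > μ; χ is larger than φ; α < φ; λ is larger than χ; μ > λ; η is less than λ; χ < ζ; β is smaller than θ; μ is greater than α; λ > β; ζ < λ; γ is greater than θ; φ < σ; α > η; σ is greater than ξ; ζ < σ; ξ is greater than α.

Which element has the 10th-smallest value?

μ

Piecing the relations together gives one ordering: β < θ < γ < η < α < φ < χ < ζ < λ < μ < ξ < σ.
The 10th smallest is μ.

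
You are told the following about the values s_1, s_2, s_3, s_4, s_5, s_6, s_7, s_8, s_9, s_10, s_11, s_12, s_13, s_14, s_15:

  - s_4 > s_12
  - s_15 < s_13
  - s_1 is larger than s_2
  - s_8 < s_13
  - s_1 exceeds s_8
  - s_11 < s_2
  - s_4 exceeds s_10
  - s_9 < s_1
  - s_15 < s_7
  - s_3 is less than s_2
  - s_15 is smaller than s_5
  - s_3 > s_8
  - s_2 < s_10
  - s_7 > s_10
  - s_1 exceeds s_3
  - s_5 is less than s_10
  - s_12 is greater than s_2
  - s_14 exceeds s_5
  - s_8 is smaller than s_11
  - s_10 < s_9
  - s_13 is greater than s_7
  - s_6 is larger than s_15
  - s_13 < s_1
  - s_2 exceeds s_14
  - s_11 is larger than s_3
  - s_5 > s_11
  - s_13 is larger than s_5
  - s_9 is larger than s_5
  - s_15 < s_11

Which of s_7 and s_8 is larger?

The relevant relations are s_8 < s_3; s_3 < s_11; s_11 < s_5; s_5 < s_14; s_14 < s_2; s_2 < s_10; s_10 < s_7.
Together: s_8 < s_3 < s_11 < s_5 < s_14 < s_2 < s_10 < s_7.
So s_8 < s_7; s_7 is the larger of the two.

s_7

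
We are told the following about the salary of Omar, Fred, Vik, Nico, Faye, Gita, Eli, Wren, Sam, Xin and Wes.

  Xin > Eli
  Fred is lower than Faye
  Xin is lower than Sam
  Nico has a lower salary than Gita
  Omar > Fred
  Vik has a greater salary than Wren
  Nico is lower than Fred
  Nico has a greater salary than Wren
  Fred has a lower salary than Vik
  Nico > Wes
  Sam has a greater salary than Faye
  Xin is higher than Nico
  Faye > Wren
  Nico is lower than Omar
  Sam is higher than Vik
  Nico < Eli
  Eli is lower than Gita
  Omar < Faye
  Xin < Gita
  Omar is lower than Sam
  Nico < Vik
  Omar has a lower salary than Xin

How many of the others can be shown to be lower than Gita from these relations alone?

7

The elements the relations force below Gita are Wes, Wren, Nico, Fred, Eli, Omar, Xin — no chain reaches any other.
That is 7.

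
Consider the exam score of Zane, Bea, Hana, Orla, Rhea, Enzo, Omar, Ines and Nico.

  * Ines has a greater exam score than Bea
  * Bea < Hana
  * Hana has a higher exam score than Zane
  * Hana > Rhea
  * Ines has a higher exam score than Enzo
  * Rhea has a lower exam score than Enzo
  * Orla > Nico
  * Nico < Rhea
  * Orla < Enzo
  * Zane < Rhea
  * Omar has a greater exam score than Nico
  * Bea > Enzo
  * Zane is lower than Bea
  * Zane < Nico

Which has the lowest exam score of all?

Chaining upward from Zane: directly above it, Nico, Rhea, Bea, Hana; then Orla, Enzo, Omar, Ines.
That covers every other element, and nothing is given below Zane, so Zane is the lowest exam score.

Zane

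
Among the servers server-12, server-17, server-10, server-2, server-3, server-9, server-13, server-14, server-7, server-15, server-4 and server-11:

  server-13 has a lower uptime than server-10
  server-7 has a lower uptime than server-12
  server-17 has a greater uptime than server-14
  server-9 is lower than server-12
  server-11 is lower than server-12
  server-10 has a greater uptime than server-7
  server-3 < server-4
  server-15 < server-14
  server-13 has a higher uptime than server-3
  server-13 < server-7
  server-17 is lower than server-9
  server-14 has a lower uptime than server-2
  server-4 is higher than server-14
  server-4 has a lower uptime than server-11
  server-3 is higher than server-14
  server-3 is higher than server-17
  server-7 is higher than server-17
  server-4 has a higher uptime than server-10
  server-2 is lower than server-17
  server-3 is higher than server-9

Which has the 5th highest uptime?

Piecing the relations together gives one ordering: server-15 < server-14 < server-2 < server-17 < server-9 < server-3 < server-13 < server-7 < server-10 < server-4 < server-11 < server-12.
Counting 5 from the largest end gives server-7.

server-7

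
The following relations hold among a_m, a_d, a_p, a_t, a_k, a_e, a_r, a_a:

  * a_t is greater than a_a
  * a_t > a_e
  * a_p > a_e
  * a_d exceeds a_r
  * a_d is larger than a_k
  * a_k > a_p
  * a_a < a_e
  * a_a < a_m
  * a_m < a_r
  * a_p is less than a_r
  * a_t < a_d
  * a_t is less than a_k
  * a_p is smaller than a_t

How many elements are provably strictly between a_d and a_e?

4

Chaining upward from a_e reaches: a_p, a_t, a_r, a_k.
Chaining downward from a_d reaches: a_a, a_p, a_m, a_t, a_r, a_k.
Strictly between a_e and a_d are those in both lists: a_p, a_t, a_r, a_k — 4 elements.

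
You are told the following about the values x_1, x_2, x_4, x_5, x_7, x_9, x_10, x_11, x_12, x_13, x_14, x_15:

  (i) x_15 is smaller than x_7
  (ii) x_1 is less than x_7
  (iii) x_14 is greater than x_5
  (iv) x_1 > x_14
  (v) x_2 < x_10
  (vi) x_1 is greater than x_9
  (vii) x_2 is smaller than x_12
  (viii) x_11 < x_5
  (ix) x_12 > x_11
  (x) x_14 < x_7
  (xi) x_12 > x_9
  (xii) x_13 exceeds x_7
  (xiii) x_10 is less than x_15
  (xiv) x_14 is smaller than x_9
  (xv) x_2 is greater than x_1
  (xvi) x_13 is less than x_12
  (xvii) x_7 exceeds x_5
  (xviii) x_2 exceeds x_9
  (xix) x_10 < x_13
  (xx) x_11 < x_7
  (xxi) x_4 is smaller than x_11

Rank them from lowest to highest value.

x_4 < x_11 < x_5 < x_14 < x_9 < x_1 < x_2 < x_10 < x_15 < x_7 < x_13 < x_12

Each adjacent pair is fixed by a given relation: x_4 < x_11; x_11 < x_5; x_5 < x_14; x_14 < x_9; x_9 < x_1; x_1 < x_2; x_2 < x_10; x_10 < x_15; x_15 < x_7; x_7 < x_13; x_13 < x_12. Chaining them end to end gives the full order.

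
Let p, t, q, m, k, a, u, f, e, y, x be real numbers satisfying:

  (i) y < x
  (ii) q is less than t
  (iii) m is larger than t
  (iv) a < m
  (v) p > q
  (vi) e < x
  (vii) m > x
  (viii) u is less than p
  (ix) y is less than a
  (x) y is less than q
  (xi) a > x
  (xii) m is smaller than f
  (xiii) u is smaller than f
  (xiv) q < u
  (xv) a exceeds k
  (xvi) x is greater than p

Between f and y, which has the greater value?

f

The relevant relations are y < q; q < u; u < p; p < x; x < a; a < m; m < f.
Chaining these gives y < q < u < p < x < a < m < f.
So y < f; f is the larger of the two.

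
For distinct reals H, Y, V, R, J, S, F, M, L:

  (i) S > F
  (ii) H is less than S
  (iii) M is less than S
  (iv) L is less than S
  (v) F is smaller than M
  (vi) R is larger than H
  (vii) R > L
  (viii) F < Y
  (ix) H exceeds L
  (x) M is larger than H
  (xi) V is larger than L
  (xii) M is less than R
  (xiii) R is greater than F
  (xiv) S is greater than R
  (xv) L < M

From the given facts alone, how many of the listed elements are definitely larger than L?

5

Directly above L: V, H, M, R, S.
No other element is forced above L by the given relations, so the count is 5.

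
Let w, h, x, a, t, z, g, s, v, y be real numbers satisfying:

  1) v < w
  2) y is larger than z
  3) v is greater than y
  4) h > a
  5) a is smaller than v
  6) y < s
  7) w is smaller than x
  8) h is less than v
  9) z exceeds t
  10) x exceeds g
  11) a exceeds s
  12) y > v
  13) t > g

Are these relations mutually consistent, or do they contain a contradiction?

inconsistent

Chaining the given relations yields y < s < a < h < v, so y < v. But one relation states v < y. These cannot both hold.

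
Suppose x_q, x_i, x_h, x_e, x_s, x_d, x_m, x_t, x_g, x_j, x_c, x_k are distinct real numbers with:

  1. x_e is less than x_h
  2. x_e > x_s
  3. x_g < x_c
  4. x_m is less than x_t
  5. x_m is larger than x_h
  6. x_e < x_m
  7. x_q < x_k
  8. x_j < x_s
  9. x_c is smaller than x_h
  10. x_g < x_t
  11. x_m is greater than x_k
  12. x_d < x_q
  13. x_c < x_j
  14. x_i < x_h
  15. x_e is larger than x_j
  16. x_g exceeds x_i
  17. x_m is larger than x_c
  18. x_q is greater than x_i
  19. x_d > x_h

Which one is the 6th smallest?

x_e

Piecing the relations together gives one ordering: x_i < x_g < x_c < x_j < x_s < x_e < x_h < x_d < x_q < x_k < x_m < x_t.
Counting 6 from the smallest end gives x_e.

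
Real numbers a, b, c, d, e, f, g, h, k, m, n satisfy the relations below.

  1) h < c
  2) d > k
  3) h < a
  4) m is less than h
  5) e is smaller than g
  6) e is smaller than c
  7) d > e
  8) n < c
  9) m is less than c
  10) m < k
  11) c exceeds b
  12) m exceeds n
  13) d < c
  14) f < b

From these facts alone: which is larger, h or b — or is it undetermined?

Following every chain through h: above h we get a, c; below h we get n, m.
b is not reached, and no chain runs the other way from b to h.
So the given relations leave the order of h and b undetermined.

undetermined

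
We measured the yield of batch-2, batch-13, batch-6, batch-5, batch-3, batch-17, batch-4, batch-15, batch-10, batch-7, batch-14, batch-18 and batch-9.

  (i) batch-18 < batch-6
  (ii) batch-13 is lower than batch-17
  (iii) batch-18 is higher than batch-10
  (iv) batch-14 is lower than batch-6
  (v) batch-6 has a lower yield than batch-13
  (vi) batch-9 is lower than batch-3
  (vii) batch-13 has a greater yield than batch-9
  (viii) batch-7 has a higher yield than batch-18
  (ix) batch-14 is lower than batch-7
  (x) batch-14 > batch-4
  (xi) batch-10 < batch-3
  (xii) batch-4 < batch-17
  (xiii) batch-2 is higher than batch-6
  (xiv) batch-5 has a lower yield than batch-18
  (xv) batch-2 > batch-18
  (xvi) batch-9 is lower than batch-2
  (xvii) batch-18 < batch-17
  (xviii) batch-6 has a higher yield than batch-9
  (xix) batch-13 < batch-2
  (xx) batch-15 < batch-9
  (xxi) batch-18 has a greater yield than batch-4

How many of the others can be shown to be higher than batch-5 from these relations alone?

6

The elements the relations force above batch-5 are batch-18, batch-6, batch-13, batch-7, batch-2, batch-17 — no chain reaches any other.
That is 6.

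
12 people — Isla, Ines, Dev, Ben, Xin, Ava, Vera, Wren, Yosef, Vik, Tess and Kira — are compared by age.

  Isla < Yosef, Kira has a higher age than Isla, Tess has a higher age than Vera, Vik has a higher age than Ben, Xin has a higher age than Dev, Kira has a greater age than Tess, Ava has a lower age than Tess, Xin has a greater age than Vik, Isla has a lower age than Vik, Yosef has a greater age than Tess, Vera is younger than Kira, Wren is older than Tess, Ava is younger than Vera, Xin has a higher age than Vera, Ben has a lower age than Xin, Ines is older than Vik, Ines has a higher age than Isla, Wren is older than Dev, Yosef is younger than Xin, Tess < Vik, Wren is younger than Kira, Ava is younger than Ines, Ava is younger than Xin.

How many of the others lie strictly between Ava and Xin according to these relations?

The relations place Ava below Xin. An element lies strictly between them when it is forced above Ava and also forced below Xin.
Above Ava: {Vera, Tess, Yosef, Vik, Wren, Kira, Ines}. Below Xin: {Vera, Isla, Dev, Tess, Ben, Yosef, Vik}.
Intersection: {Vera, Tess, Yosef, Vik} — 4.

4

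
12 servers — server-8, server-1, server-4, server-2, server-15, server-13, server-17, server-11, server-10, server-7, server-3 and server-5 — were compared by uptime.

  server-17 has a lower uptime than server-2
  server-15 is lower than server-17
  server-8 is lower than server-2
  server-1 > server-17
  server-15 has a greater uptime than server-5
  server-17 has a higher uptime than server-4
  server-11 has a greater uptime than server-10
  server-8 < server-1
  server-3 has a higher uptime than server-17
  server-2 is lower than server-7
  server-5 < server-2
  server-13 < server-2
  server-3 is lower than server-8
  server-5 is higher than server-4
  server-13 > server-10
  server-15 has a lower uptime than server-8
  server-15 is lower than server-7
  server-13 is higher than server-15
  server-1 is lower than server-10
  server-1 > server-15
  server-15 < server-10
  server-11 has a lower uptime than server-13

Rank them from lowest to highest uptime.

The consecutive links are each given: server-4 < server-5; server-5 < server-15; server-15 < server-17; server-17 < server-3; server-3 < server-8; server-8 < server-1; server-1 < server-10; server-10 < server-11; server-11 < server-13; server-13 < server-2; server-2 < server-7.

server-4 < server-5 < server-15 < server-17 < server-3 < server-8 < server-1 < server-10 < server-11 < server-13 < server-2 < server-7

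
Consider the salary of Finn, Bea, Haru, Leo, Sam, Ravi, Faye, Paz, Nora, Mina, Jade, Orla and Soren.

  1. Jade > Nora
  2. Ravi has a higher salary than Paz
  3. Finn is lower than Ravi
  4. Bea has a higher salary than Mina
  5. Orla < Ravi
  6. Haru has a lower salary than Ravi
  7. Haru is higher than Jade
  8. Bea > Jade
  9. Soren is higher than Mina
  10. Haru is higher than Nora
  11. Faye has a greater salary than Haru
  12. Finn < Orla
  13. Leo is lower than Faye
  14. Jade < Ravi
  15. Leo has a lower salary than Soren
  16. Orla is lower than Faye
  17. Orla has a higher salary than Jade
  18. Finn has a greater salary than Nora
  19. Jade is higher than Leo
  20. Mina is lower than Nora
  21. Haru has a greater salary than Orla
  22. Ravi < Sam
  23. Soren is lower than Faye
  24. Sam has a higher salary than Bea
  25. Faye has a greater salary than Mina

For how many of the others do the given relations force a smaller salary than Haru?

6

From Haru the given relations immediately reach Nora, Jade, Orla.
From those, Mina, Leo, Finn — 6 in total.
No other element is forced below Haru by the given relations, so the count is 6.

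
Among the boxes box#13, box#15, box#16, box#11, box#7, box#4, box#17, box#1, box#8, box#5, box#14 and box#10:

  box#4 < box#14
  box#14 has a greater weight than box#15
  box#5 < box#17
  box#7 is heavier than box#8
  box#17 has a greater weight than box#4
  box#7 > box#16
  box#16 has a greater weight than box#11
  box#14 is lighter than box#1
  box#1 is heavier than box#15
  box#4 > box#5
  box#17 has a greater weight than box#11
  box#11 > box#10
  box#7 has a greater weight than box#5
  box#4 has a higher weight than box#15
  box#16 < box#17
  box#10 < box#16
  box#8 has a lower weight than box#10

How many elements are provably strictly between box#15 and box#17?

1

Chaining upward from box#15 reaches: box#4, box#14, box#1.
Chaining downward from box#17 reaches: box#8, box#5, box#10, box#4, box#11, box#16.
Strictly between box#15 and box#17 are those in both lists: box#4 — 1 element.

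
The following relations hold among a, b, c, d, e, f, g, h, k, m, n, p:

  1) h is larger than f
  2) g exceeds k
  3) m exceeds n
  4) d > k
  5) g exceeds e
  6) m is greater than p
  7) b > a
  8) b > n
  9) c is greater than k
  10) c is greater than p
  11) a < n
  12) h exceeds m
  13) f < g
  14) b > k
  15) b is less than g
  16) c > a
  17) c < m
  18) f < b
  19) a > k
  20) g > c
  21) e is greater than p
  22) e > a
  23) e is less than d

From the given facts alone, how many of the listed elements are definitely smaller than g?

From g the given relations immediately reach f, k, c, e, b.
From those, p, a, n — 8 in total.
No other element is forced below g by the given relations, so the count is 8.

8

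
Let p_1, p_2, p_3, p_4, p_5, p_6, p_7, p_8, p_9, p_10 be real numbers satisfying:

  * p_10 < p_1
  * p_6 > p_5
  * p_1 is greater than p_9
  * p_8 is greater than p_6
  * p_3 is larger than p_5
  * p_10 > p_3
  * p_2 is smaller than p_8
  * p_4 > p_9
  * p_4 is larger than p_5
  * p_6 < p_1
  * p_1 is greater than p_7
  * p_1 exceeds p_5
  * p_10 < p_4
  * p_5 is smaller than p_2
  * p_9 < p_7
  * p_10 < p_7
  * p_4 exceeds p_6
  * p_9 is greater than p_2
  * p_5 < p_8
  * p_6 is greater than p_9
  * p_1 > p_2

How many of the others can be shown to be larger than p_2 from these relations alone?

6

From p_2 the given relations immediately reach p_9, p_8, p_1.
From those, p_6, p_4, p_7 — 6 in total.
No other element is forced above p_2 by the given relations, so the count is 6.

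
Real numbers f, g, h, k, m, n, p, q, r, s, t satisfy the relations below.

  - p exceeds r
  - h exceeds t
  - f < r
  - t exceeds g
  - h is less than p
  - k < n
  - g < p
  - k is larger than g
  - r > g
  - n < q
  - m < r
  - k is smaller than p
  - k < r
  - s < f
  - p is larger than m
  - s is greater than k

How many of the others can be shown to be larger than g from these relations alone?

9

From g the given relations immediately reach t, k, r, p.
From those, s, h, n — 7 in total.
From those, f, q — 9 in total.
No other element is forced above g by the given relations, so the count is 9.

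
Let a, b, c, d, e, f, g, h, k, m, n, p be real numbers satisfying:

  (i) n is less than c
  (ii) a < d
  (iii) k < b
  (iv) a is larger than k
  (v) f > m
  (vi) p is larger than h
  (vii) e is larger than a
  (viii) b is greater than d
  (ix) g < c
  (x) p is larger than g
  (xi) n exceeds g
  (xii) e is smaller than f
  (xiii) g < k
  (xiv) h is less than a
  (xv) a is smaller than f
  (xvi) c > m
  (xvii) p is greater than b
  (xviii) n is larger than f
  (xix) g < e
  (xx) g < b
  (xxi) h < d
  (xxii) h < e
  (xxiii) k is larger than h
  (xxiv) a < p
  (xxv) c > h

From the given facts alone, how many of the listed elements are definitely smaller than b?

From b the given relations immediately reach g, k, d.
From those, h, a — 5 in total.
No other element is forced below b by the given relations, so the count is 5.

5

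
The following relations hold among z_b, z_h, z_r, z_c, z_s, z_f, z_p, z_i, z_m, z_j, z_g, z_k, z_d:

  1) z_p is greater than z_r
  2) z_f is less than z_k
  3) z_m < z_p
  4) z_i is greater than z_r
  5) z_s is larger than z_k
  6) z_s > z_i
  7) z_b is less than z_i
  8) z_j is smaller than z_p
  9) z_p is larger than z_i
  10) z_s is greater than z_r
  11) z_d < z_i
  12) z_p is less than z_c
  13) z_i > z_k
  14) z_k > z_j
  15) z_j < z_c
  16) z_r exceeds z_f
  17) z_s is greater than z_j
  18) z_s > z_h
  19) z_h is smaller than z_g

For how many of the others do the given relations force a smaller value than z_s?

8

Directly below z_s: z_h, z_j, z_r, z_k, z_i.
One step further: z_b, z_f, z_d (8 so far).
Nothing else is reachable below z_s; 8 in all.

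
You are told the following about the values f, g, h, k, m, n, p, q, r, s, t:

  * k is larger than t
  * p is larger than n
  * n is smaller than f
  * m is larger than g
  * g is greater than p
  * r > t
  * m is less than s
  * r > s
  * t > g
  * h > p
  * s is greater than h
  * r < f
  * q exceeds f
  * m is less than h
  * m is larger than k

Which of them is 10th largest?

Chaining the given pairs: n < p < g < t < k < m < h < s < r < f < q.
Counting 10 from the largest end gives p.

p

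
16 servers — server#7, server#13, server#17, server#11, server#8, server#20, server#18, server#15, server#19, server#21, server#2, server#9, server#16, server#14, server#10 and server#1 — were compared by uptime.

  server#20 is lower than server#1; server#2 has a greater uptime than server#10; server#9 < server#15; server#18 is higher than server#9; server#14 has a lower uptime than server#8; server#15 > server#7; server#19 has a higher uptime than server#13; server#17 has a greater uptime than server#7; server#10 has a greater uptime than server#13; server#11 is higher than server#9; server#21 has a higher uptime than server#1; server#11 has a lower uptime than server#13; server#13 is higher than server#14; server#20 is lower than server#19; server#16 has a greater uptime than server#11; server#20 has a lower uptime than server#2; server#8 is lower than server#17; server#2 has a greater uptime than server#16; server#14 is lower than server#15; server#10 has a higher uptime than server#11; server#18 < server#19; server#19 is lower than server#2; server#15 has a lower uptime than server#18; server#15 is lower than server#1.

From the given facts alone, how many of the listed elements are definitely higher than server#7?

From server#7 the given relations immediately reach server#15, server#17.
From those, server#18, server#1 — 4 in total.
From those, server#19, server#21 — 6 in total.
From those, server#2 — 7 in total.
Nothing else is reachable above server#7; 7 in all.

7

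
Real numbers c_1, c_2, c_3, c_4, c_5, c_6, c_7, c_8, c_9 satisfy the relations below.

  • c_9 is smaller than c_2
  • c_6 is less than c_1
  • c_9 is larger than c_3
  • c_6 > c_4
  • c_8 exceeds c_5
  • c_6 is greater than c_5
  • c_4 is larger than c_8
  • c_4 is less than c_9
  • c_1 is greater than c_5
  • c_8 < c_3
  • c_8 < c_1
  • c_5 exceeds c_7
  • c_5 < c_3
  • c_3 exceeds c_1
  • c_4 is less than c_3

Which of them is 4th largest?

c_1

The consecutive relations fix a unique order: c_7 < c_5 < c_8 < c_4 < c_6 < c_1 < c_3 < c_9 < c_2.
The 4th largest is c_1.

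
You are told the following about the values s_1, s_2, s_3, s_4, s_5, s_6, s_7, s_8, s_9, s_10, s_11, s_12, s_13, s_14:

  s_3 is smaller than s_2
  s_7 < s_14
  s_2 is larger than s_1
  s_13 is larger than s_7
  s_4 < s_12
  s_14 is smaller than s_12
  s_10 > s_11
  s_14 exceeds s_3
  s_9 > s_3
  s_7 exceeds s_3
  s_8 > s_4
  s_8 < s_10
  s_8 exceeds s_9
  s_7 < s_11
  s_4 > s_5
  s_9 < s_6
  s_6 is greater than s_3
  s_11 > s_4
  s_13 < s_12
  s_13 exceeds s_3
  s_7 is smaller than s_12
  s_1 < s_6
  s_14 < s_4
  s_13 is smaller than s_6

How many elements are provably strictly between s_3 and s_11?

3

The relations place s_3 below s_11. An element lies strictly between them when it is forced above s_3 and also forced below s_11.
Above s_3: {s_7, s_14, s_4, s_9, s_2, s_13, s_6, s_12, s_8, s_10}. Below s_11: {s_7, s_5, s_14, s_4}.
Intersection: {s_7, s_14, s_4} — 3.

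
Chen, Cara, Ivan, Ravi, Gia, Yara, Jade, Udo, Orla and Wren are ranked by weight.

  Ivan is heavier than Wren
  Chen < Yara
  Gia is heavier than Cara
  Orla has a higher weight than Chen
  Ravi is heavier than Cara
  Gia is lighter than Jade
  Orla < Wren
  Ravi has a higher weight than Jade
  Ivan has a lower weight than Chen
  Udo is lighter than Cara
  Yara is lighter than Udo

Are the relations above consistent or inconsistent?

inconsistent

Chaining the given relations yields Orla < Wren < Ivan < Chen, so Orla < Chen. But one relation states Chen < Orla. These cannot both hold.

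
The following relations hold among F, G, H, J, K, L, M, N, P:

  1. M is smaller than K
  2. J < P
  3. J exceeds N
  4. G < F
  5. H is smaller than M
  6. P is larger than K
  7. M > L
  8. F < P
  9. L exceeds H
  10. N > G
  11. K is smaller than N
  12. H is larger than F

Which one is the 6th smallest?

K

Piecing the relations together gives one ordering: G < F < H < L < M < K < N < J < P.
Counting 6 from the smallest end gives K.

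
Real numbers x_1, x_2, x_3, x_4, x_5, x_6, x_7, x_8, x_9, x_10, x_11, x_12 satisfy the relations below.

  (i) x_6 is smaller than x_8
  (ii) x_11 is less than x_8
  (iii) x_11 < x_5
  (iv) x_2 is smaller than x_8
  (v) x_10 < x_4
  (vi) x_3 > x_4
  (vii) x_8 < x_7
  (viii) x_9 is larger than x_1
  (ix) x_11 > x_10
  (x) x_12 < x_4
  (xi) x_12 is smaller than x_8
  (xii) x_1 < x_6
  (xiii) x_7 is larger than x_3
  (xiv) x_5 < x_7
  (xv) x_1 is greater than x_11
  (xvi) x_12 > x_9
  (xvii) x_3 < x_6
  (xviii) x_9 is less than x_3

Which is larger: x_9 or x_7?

The relevant relations are x_9 < x_12; x_12 < x_4; x_4 < x_3; x_3 < x_6; x_6 < x_8; x_8 < x_7.
Together: x_9 < x_12 < x_4 < x_3 < x_6 < x_8 < x_7.
So x_9 < x_7; x_7 is the larger of the two.

x_7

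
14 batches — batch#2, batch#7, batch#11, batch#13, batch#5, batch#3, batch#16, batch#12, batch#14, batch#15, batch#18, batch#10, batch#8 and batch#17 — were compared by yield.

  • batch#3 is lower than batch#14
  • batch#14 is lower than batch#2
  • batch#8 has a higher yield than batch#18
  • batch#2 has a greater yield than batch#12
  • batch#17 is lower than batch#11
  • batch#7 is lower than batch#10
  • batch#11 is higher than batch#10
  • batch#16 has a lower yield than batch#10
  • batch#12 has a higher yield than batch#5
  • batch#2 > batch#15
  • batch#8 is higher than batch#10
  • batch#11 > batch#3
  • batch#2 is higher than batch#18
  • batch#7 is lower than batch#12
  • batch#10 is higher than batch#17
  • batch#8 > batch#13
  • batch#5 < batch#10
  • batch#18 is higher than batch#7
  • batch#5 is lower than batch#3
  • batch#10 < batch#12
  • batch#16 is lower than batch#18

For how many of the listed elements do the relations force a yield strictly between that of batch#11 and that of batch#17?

1

Chaining upward from batch#17 reaches: batch#10, batch#12, batch#8, batch#2.
Chaining downward from batch#11 reaches: batch#7, batch#5, batch#16, batch#3, batch#10.
Strictly between batch#17 and batch#11 are those in both lists: batch#10 — 1 element.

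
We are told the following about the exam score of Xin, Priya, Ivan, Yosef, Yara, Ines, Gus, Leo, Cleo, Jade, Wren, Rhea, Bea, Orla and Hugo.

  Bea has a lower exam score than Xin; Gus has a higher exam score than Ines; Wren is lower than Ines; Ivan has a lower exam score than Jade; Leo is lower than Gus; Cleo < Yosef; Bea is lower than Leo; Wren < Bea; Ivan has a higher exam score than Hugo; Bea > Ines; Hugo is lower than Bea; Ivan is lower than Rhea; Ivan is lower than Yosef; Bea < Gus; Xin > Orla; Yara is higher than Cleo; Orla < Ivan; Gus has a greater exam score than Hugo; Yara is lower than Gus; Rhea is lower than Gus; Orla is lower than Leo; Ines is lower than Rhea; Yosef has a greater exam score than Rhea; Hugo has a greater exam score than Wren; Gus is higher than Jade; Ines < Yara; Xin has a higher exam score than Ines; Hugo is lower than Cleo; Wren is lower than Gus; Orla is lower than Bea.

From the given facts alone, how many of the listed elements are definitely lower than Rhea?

From Rhea the given relations immediately reach Ines, Ivan.
From those, Orla, Wren, Hugo — 5 in total.
No other element is forced below Rhea by the given relations, so the count is 5.

5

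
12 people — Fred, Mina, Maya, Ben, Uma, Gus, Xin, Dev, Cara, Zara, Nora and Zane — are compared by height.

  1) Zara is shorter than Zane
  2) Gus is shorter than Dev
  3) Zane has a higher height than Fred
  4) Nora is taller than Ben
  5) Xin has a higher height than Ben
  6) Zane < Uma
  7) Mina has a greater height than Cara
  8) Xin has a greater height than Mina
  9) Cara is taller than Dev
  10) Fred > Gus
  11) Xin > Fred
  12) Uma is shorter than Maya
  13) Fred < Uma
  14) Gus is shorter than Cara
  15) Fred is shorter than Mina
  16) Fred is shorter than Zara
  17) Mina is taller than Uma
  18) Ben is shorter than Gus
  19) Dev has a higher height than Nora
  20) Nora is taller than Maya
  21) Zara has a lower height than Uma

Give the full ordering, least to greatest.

Each adjacent pair is fixed by a given relation: Ben < Gus; Gus < Fred; Fred < Zara; Zara < Zane; Zane < Uma; Uma < Maya; Maya < Nora; Nora < Dev; Dev < Cara; Cara < Mina; Mina < Xin. Chaining them end to end gives the full order.

Ben < Gus < Fred < Zara < Zane < Uma < Maya < Nora < Dev < Cara < Mina < Xin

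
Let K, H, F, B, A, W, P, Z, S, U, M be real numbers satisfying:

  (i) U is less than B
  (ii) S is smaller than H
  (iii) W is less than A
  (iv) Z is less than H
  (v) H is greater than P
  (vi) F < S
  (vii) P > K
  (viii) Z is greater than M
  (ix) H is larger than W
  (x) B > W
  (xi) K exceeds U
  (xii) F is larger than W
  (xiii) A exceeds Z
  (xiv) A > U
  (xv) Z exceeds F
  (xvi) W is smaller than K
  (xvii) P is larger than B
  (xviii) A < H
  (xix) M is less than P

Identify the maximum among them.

H

Chaining downward from H: directly below it, W, S, Z, P, A; then F, U, M, K, B.
That covers every other element, and nothing is given above H, so H is the maximum.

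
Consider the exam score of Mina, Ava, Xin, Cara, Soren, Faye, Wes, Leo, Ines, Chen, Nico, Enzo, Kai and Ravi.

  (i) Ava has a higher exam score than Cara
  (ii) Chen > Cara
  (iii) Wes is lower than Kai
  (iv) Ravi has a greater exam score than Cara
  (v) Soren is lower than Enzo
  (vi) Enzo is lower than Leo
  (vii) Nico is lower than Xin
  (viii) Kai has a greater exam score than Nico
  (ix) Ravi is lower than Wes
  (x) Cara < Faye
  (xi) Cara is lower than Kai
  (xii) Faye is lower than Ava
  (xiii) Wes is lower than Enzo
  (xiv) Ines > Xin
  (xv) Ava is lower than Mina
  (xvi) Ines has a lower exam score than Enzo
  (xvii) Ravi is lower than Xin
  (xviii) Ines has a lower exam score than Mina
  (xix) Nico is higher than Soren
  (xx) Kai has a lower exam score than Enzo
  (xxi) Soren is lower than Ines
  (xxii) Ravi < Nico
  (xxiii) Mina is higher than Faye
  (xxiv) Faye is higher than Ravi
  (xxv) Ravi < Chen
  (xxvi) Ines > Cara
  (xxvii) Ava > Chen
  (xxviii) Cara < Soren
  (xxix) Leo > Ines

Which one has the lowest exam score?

Cara

Ravi is not least since Cara < Ravi; Soren is not least since Cara < Soren; Nico is not least since Ravi < Nico; Xin is not least since Nico < Xin; Ines is not least since Cara < Ines; Wes is not least since Ravi < Wes; Faye is not least since Cara < Faye; Chen is not least since Cara < Chen; Ava is not least since Chen < Ava; Mina is not least since Ines < Mina; Kai is not least since Cara < Kai; Enzo is not least since Wes < Enzo; Leo is not least since Enzo < Leo.
Only Cara has nothing below it, so Cara is the lowest exam score.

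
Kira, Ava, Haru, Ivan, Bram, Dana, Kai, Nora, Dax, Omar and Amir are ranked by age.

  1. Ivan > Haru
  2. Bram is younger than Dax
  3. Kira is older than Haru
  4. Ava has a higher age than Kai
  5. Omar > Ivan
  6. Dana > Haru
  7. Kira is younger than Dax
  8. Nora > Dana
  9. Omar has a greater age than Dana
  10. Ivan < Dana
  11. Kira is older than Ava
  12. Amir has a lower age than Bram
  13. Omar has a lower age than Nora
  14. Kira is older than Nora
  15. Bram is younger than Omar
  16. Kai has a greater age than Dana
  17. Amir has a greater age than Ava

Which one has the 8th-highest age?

Kai

Piecing the relations together gives one ordering: Haru < Ivan < Dana < Kai < Ava < Amir < Bram < Omar < Nora < Kira < Dax.
The 8th largest is Kai.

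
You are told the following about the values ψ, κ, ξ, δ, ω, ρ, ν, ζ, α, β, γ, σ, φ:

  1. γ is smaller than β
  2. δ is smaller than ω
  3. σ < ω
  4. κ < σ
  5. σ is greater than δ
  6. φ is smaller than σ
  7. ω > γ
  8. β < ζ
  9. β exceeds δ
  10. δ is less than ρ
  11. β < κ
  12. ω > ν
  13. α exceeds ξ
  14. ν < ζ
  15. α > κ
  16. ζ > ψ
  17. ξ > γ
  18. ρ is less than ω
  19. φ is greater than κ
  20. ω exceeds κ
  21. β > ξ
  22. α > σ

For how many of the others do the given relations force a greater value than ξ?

The elements the relations force above ξ are β, κ, φ, σ, α, ζ, ω — no chain reaches any other.
That is 7.

7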